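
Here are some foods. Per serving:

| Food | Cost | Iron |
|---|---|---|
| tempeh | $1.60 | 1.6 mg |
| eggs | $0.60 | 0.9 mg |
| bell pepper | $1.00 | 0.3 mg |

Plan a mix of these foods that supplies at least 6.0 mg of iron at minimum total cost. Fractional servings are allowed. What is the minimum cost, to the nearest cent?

$4.00

Cost per mg of iron: eggs $0.6667, tempeh $1.0000, bell pepper $3.3333.
With no serving limits, use only eggs: 6.0 mg / 0.9 mg = 6.667 servings × $0.60 = $4.00.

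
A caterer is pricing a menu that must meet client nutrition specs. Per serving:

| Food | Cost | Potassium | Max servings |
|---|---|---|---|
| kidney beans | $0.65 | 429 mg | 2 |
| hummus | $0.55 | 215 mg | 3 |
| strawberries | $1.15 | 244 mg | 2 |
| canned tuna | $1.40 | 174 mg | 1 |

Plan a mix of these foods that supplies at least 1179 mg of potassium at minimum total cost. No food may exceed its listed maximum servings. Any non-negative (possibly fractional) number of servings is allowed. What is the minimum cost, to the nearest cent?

Cost per mg of potassium: kidney beans $0.0015, hummus $0.0026, strawberries $0.0047, canned tuna $0.0080.
Take 2 servings of kidney beans: +858.0 mg potassium for $1.30 (total $1.30, still need 321.0 mg).
Take 1.493 servings of hummus: +321.0 mg potassium for $0.82 (total $2.12, still need 0.0 mg).
Greedy by cheapest-per-mg is optimal for a single linear constraint, so the minimum cost is $2.12.

$2.12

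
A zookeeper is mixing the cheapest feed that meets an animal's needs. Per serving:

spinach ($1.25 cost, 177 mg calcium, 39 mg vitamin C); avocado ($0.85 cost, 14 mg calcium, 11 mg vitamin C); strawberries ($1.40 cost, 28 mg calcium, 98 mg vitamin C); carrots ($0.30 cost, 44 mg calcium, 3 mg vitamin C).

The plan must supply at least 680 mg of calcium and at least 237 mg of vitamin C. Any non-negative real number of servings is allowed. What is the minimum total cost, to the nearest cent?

$5.94

A basic optimal solution has at most two foods positive. Try each food alone and each pair with both targets met exactly.
spinach only: max(680/177, 237/39) = 6.077 servings → $7.60.
avocado only: max(680/14, 237/11) = 48.57 servings → $41.29.
strawberries only: max(680/28, 237/98) = 24.29 servings → $34.00.
carrots only: max(680/44, 237/3) = 79 servings → $23.70.
spinach + avocado with both tight: 2.971 servings and 11.01 servings → $13.07.
spinach + strawberries with both tight: 3.692 servings and 0.9492 servings → $5.94.
spinach + carrots: the both-tight solution has a negative serving — not a feasible corner.
avocado + strawberries: intersection lies outside the first quadrant.
avocado + carrots with both tight: 18.98 servings and 9.416 servings → $18.96.
strawberries + carrots with both tight: 1.984 servings and 14.19 servings → $7.04.
Cheapest feasible corner: $5.94.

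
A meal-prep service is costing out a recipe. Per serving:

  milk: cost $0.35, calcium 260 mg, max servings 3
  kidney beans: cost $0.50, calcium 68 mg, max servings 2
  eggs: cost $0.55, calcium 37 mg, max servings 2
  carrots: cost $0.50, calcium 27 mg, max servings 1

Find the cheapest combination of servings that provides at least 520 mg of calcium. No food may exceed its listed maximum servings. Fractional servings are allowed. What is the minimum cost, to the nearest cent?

$0.70

Cost per mg of calcium: milk $0.0013, kidney beans $0.0074, eggs $0.0149, carrots $0.0185.
Take 2 servings of milk: +520.0 mg calcium for $0.70 (total $0.70, still need 0.0 mg).
Greedy by cheapest-per-mg is optimal for a single linear constraint, so the minimum cost is $0.70.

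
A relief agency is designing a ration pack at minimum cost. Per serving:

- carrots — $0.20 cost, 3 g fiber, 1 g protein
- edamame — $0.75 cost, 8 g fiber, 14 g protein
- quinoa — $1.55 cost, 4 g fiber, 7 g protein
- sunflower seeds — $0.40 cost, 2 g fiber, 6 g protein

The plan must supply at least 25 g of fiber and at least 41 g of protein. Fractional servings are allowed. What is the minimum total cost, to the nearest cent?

Two binding constraints pin down two serving amounts, so the optimal mix uses at most two foods. The candidates are each food alone (scaled to the tighter of fiber/protein) and each pair with both constraints tight.
carrots only: max(25/3, 41/1) = 41 servings → $8.20.
edamame only: max(25/8, 41/14) = 3.125 servings → $2.34.
quinoa only: max(25/4, 41/7) = 6.25 servings → $9.69.
sunflower seeds only: max(25/2, 41/6) = 12.5 servings → $5.00.
carrots + edamame with both tight: 0.6471 servings and 2.882 servings → $2.29.
carrots + quinoa with both tight: 0.6471 servings and 5.765 servings → $9.06.
carrots + sunflower seeds with both tight: 4.25 servings and 6.125 servings → $3.30.
edamame + quinoa (both tight): parallel constraints — no distinct corner.
edamame + sunflower seeds: the both-tight solution has a negative serving — not a feasible corner.
quinoa + sunflower seeds with both targets exact would need a negative amount; discard.
The minimum over all feasible corners is $2.29.

$2.29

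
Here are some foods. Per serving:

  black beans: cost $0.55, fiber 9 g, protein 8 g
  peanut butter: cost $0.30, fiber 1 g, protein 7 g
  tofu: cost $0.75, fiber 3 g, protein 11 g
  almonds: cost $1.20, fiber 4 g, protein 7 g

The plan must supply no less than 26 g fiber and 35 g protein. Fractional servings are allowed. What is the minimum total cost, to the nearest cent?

At the optimum either one food covers both requirements or two foods hit both targets exactly; no other combination can be cheaper.
black beans only: max(26/9, 35/8) = 4.375 servings → $2.41.
peanut butter only: max(26/1, 35/7) = 26 servings → $7.80.
tofu only: max(26/3, 35/11) = 8.667 servings → $6.50.
almonds only: max(26/4, 35/7) = 6.5 servings → $7.80.
black beans + peanut butter with both tight: 2.673 servings and 1.945 servings → $2.05.
black beans + tofu with both tight: 2.413 servings and 1.427 servings → $2.40.
black beans + almonds with both tight: 1.355 servings and 3.452 servings → $4.89.
peanut butter + tofu: the both-tight solution has a negative serving — not a feasible corner.
peanut butter + almonds: intersection lies outside the first quadrant.
tofu + almonds with both targets exact would need a negative amount; discard.
The minimum over all feasible corners is $2.05.

$2.05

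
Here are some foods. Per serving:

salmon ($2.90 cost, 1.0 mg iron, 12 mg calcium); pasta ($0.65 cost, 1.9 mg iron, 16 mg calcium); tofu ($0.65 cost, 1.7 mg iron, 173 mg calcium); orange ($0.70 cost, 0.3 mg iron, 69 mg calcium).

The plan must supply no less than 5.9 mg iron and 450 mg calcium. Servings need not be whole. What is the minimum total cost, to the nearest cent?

$2.19

With two linear requirements the optimum uses one or two foods; enumerate the corners.
salmon only: max(5.9/1.0, 450/12) = 37.5 servings → $108.75.
pasta only: max(5.9/1.9, 450/16) = 28.12 servings → $18.28.
tofu only: max(5.9/1.7, 450/173) = 3.471 servings → $2.26.
orange only: max(5.9/0.3, 450/69) = 19.67 servings → $13.77.
salmon + pasta: intersection lies outside the first quadrant.
salmon + tofu with both tight: 1.676 servings and 2.485 servings → $6.47.
salmon + orange with both tight: 4.161 servings and 5.798 servings → $16.12.
pasta + tofu with both tight: 0.8481 servings and 2.523 servings → $2.19.
pasta + orange with both tight: 2.154 servings and 6.022 servings → $5.62.
tofu + orange: intersection lies outside the first quadrant.
Cheapest feasible corner: $2.19.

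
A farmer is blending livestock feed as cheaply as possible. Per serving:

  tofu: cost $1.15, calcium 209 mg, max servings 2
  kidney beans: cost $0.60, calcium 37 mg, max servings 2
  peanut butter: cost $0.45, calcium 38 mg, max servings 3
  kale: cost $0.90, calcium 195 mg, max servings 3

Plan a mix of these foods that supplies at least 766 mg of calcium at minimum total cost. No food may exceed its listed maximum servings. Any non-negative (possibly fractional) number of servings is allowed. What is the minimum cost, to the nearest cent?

$3.70

Cost per mg of calcium: kale $0.0046, tofu $0.0055, peanut butter $0.0118, kidney beans $0.0162.
Take 3 servings of kale: +585.0 mg calcium for $2.70 (total $2.70, still need 181.0 mg).
Take 0.866 servings of tofu: +181.0 mg calcium for $1.00 (total $3.70, still need 0.0 mg).
Greedy by cheapest-per-mg is optimal for a single linear constraint, so the minimum cost is $3.70.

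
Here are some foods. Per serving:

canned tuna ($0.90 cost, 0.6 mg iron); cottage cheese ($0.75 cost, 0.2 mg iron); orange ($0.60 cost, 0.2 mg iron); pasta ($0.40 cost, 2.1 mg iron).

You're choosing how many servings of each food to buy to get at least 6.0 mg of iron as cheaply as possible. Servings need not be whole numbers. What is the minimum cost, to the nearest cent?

Cost per mg of iron: pasta $0.1905, canned tuna $1.5000, orange $3.0000, cottage cheese $3.7500.
With no serving limits, use only pasta: 6.0 mg / 2.1 mg = 2.857 servings × $0.40 = $1.14.

$1.14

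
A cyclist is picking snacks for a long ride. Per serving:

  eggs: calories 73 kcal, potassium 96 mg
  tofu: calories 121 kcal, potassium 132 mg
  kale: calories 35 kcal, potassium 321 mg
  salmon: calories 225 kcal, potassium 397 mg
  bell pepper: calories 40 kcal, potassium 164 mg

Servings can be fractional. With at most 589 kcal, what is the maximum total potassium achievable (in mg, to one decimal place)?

5402.0 mg

Potassium per kcal: kale 9.171, bell pepper 4.1, salmon 1.764, eggs 1.315, tofu 1.091.
With no serving limits, spend the whole calories allowance on kale: 589 kcal / 35 kcal × 321 mg = 5402.0 mg.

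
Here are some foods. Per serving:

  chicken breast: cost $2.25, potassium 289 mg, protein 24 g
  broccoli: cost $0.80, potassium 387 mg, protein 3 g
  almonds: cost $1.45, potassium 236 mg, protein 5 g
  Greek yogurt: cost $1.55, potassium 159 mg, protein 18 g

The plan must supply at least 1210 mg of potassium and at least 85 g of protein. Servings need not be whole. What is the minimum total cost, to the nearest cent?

The cheapest plan sits at a corner of the feasible region — with two constraints it uses at most two foods.
chicken breast only: max(1210/289, 85/24) = 4.187 servings → $9.42.
broccoli only: max(1210/387, 85/3) = 28.33 servings → $22.67.
almonds only: max(1210/236, 85/5) = 17 servings → $24.65.
Greek yogurt only: max(1210/159, 85/18) = 7.61 servings → $11.80.
chicken breast + broccoli with both tight: 3.475 servings and 0.5314 servings → $8.24.
chicken breast + almonds with both tight: 3.321 servings and 1.061 servings → $9.01.
chicken breast + Greek yogurt: the both-tight solution has a negative serving — not a feasible corner.
broccoli + almonds with both targets exact would need a negative amount; discard.
broccoli + Greek yogurt with both tight: 1.274 servings and 4.51 servings → $8.01.
almonds + Greek yogurt with both tight: 2.394 servings and 4.057 servings → $9.76.
So the least-cost plan costs $8.01.

$8.01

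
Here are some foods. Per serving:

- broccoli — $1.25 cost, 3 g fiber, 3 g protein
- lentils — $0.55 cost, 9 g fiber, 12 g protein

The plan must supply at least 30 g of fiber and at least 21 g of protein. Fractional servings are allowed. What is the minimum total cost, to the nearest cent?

Check every corner: each single food scaled to meet both minima, and each pair solved so both constraints bind.
broccoli only: max(30/3, 21/3) = 10 servings → $12.50.
lentils only: max(30/9, 21/12) = 3.333 servings → $1.83.
broccoli + lentils: intersection lies outside the first quadrant.
Cheapest feasible corner: $1.83.

$1.83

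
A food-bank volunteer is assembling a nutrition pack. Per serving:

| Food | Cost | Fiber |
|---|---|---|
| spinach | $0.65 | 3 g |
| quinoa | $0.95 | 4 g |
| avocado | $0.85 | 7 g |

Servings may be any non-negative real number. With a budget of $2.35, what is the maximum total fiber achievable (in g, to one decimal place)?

19.4 g

Fiber per dollar: avocado 8.235, spinach 4.615, quinoa 4.211.
With no serving limits, spend the whole cost allowance on avocado: $2.35 / $0.85 × 7 g = 19.4 g.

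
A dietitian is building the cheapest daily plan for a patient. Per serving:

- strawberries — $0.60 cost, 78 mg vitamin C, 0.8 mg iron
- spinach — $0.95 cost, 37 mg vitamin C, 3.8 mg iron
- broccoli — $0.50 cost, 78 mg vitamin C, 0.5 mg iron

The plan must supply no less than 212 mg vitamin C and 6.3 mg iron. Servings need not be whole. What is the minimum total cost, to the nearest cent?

$2.35

A basic optimal solution has at most two foods positive. Try each food alone and each pair with both targets met exactly.
strawberries only: max(212/78, 6.3/0.8) = 7.875 servings → $4.72.
spinach only: max(212/37, 6.3/3.8) = 5.73 servings → $5.44.
broccoli only: max(212/78, 6.3/0.5) = 12.6 servings → $6.30.
strawberries + spinach with both tight: 2.146 servings and 1.206 servings → $2.43.
strawberries + broccoli: intersection lies outside the first quadrant.
spinach + broccoli with both tight: 1.387 servings and 2.06 servings → $2.35.
So the least-cost plan costs $2.35.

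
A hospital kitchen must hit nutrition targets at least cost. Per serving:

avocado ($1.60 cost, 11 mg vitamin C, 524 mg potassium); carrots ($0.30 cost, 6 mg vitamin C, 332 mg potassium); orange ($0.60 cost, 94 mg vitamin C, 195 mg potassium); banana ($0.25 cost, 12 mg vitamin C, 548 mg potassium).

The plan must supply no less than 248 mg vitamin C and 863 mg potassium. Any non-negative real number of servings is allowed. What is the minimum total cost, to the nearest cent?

$1.70

With two linear requirements the optimum uses one or two foods; enumerate the corners.
avocado only: max(248/11, 863/524) = 22.55 servings → $36.07.
carrots only: max(248/6, 863/332) = 41.33 servings → $12.40.
orange only: max(248/94, 863/195) = 4.426 servings → $2.66.
banana only: max(248/12, 863/548) = 20.67 servings → $5.17.
avocado + carrots: intersection lies outside the first quadrant.
avocado + orange with both tight: 0.6954 servings and 2.557 servings → $2.65.
avocado + banana with both targets exact would need a negative amount; discard.
carrots + orange with both tight: 1.091 servings and 2.569 servings → $1.87.
carrots + banana: intersection lies outside the first quadrant.
orange + banana with both tight: 2.553 servings and 0.6663 servings → $1.70.
Cheapest feasible corner: $1.70.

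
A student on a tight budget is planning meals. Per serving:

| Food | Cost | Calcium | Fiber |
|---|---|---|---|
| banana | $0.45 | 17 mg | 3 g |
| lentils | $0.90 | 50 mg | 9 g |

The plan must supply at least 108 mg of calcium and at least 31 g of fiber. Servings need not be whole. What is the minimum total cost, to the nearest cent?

$3.10

An LP optimum is at a vertex; with two nutrient constraints at most two foods are used. Check each candidate.
banana only: max(108/17, 31/3) = 10.33 servings → $4.65.
lentils only: max(108/50, 31/9) = 3.444 servings → $3.10.
banana + lentils with both targets exact would need a negative amount; discard.
The minimum over all feasible corners is $3.10.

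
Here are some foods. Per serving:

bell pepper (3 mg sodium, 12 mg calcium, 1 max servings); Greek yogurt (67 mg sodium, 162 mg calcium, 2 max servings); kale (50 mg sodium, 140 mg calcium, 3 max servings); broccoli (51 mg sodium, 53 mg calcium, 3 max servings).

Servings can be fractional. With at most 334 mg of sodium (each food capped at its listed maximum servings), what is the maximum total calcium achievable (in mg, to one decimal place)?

Calcium per mg sodium: bell pepper 4, kale 2.8, Greek yogurt 2.418, broccoli 1.039.
Take 1 serving of bell pepper: uses 3 mg sodium, +12.0 mg calcium (running total 12.0 mg).
Take 3 servings of kale: uses 150 mg sodium, +420.0 mg calcium (running total 432.0 mg).
Take 2 servings of Greek yogurt: uses 134 mg sodium, +324.0 mg calcium (running total 756.0 mg).
Take 0.9216 servings of broccoli: uses 47 mg sodium, +48.8 mg calcium (running total 804.8 mg).
Filling greedily by calcium-per-mg sodium is optimal for one linear limit, giving 804.8 mg.

804.8 mg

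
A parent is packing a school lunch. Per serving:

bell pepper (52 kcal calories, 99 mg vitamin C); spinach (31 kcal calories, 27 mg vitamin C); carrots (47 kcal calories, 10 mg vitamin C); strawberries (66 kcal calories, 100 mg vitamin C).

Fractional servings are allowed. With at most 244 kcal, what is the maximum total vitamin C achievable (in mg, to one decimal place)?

Vitamin C per kcal: bell pepper 1.904, strawberries 1.515, spinach 0.871, carrots 0.2128.
With no serving limits, spend the whole calories allowance on bell pepper: 244 kcal / 52 kcal × 99 mg = 464.5 mg.

464.5 mg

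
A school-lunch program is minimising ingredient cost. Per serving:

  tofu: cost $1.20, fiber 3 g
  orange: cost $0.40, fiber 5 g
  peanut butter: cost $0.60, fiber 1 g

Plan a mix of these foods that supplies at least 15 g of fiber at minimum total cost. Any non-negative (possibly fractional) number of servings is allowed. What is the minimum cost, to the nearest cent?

$1.20

Cost per g of fiber: orange $0.0800, tofu $0.4000, peanut butter $0.6000.
With no serving limits, use only orange: 15 g / 5 g = 3 servings × $0.40 = $1.20.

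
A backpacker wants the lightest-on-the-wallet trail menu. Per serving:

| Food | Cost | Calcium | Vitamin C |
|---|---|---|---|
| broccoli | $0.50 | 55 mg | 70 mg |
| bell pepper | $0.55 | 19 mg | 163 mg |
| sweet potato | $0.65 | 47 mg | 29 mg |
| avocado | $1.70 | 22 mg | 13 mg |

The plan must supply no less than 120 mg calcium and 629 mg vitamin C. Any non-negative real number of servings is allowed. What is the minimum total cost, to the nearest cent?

This is a tiny linear program; its minimum lies at a vertex of the feasible set. List the vertices and price them.
broccoli only: max(120/55, 629/70) = 8.986 servings → $4.49.
bell pepper only: max(120/19, 629/163) = 6.316 servings → $3.47.
sweet potato only: max(120/47, 629/29) = 21.69 servings → $14.10.
avocado only: max(120/22, 629/13) = 48.38 servings → $82.25.
broccoli + bell pepper with both tight: 0.9966 servings and 3.431 servings → $2.39.
broccoli + sweet potato: the both-tight solution has a negative serving — not a feasible corner.
broccoli + avocado: intersection lies outside the first quadrant.
bell pepper + sweet potato with both tight: 3.668 servings and 1.07 servings → $2.71.
bell pepper + avocado with both tight: 3.677 servings and 2.279 servings → $5.90.
sweet potato + avocado: the both-tight solution has a negative serving — not a feasible corner.
Cheapest feasible corner: $2.39.

$2.39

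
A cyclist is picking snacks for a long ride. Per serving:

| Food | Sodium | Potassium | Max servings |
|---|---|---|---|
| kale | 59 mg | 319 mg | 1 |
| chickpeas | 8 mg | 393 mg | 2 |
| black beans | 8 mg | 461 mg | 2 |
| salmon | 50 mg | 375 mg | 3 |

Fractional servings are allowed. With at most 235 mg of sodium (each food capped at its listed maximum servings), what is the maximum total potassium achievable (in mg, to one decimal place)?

Potassium per mg sodium: black beans 57.62, chickpeas 49.12, salmon 7.5, kale 5.407.
Take 2 servings of black beans: uses 16 mg sodium, +922.0 mg potassium (running total 922.0 mg).
Take 2 servings of chickpeas: uses 16 mg sodium, +786.0 mg potassium (running total 1708.0 mg).
Take 3 servings of salmon: uses 150 mg sodium, +1125.0 mg potassium (running total 2833.0 mg).
Take 0.8983 servings of kale: uses 53 mg sodium, +286.6 mg potassium (running total 3119.6 mg).
Greedy by best ratio exhausts the sodium allowance optimally: 3119.6 mg.

3119.6 mg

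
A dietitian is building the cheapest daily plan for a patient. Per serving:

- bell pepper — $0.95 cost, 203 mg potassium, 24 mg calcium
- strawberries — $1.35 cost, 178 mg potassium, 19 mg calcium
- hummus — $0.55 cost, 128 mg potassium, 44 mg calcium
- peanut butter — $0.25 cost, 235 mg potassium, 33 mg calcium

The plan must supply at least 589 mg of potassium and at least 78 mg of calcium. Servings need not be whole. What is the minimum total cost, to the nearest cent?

With two linear requirements the optimum uses one or two foods; enumerate the corners.
bell pepper only: max(589/203, 78/24) = 3.25 servings → $3.09.
strawberries only: max(589/178, 78/19) = 4.105 servings → $5.54.
hummus only: max(589/128, 78/44) = 4.602 servings → $2.53.
peanut butter only: max(589/235, 78/33) = 2.506 servings → $0.63.
bell pepper + strawberries: intersection lies outside the first quadrant.
bell pepper + hummus with both tight: 2.719 servings and 0.2898 servings → $2.74.
bell pepper + peanut butter with both tight: 1.045 servings and 1.603 servings → $1.39.
strawberries + hummus with both tight: 2.95 servings and 0.4987 servings → $4.26.
strawberries + peanut butter with both tight: 0.7857 servings and 1.911 servings → $1.54.
hummus + peanut butter: the both-tight solution has a negative serving — not a feasible corner.
The minimum over all feasible corners is $0.63.

$0.63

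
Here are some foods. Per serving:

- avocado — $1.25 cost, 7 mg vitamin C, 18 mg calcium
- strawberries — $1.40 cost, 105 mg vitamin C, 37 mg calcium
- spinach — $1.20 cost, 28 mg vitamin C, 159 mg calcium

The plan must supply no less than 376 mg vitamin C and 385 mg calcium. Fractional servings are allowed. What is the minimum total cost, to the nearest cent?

The cheapest plan sits at a corner of the feasible region — with two constraints it uses at most two foods.
avocado only: max(376/7, 385/18) = 53.71 servings → $67.14.
strawberries only: max(376/105, 385/37) = 10.41 servings → $14.57.
spinach only: max(376/28, 385/159) = 13.43 servings → $16.11.
avocado + strawberries with both tight: 16.26 servings and 2.497 servings → $23.82.
avocado + spinach with both targets exact would need a negative amount; discard.
strawberries + spinach with both tight: 3.129 servings and 1.693 servings → $6.41.
Cheapest feasible corner: $6.41.

$6.41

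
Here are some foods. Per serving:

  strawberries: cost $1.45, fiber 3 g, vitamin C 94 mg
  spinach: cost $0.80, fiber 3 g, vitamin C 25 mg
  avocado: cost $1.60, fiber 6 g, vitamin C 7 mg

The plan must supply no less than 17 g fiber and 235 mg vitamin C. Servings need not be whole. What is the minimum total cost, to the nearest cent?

Two binding constraints pin down two serving amounts, so the optimal mix uses at most two foods. The candidates are each food alone (scaled to the tighter of fiber/vitamin C) and each pair with both constraints tight.
strawberries only: max(17/3, 235/94) = 5.667 servings → $8.22.
spinach only: max(17/3, 235/25) = 9.4 servings → $7.52.
avocado only: max(17/6, 235/7) = 33.57 servings → $53.71.
strawberries + spinach with both tight: 1.353 servings and 4.314 servings → $5.41.
strawberries + avocado with both tight: 2.378 servings and 1.645 servings → $6.08.
spinach + avocado: the both-tight solution has a negative serving — not a feasible corner.
Cheapest feasible corner: $5.41.

$5.41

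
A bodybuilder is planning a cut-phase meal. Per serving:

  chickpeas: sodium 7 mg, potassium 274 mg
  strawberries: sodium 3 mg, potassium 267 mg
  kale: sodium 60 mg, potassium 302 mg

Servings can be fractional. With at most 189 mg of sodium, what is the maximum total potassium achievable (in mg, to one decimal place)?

Potassium per mg sodium: strawberries 89, chickpeas 39.14, kale 5.033.
With no serving limits, spend the whole sodium allowance on strawberries: 189 mg / 3 mg × 267 mg = 16821.0 mg.

16821.0 mg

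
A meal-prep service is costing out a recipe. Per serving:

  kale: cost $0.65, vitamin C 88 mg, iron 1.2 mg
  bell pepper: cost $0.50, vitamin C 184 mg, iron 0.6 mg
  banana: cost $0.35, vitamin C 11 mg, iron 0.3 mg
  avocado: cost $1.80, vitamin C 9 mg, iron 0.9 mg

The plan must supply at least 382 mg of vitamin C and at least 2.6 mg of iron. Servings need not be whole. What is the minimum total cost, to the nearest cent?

$1.65

Minimising a linear cost over {vitamin C ≥ 382, iron ≥ 2.6, servings ≥ 0} — the optimum is at a vertex, using one or two foods.
kale only: max(382/88, 2.6/1.2) = 4.341 servings → $2.82.
bell pepper only: max(382/184, 2.6/0.6) = 4.333 servings → $2.17.
banana only: max(382/11, 2.6/0.3) = 34.73 servings → $12.15.
avocado only: max(382/9, 2.6/0.9) = 42.44 servings → $76.40.
kale + bell pepper with both tight: 1.483 servings and 1.367 servings → $1.65.
kale + banana: intersection lies outside the first quadrant.
kale + avocado: the both-tight solution has a negative serving — not a feasible corner.
bell pepper + banana with both tight: 1.77 servings and 5.128 servings → $2.68.
bell pepper + avocado with both tight: 2 servings and 1.556 servings → $3.80.
banana + avocado: intersection lies outside the first quadrant.
The minimum over all feasible corners is $1.65.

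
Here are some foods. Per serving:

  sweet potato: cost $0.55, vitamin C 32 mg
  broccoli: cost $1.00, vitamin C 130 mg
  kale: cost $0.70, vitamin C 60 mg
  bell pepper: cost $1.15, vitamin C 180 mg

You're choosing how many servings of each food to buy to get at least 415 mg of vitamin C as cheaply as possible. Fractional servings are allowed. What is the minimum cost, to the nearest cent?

Cost per mg of vitamin C: bell pepper $0.0064, broccoli $0.0077, kale $0.0117, sweet potato $0.0172.
With no serving limits, use only bell pepper: 415 mg / 180 mg = 2.306 servings × $1.15 = $2.65.

$2.65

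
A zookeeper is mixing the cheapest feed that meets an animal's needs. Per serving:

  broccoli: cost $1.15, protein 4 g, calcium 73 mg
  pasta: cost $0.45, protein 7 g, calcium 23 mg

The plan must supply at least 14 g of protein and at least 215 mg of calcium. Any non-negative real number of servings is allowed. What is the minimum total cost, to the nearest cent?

Check every corner: each single food scaled to meet both minima, and each pair solved so both constraints bind.
broccoli only: max(14/4, 215/73) = 3.5 servings → $4.03.
pasta only: max(14/7, 215/23) = 9.348 servings → $4.21.
broccoli + pasta with both tight: 2.823 servings and 0.3866 servings → $3.42.
Cheapest feasible corner: $3.42.

$3.42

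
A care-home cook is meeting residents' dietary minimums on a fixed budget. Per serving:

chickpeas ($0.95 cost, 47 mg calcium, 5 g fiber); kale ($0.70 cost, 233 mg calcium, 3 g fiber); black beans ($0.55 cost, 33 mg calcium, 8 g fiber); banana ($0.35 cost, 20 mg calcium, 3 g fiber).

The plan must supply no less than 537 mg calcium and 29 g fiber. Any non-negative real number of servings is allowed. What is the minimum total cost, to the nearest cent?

$2.93

Check every corner: each single food scaled to meet both minima, and each pair solved so both constraints bind.
chickpeas only: max(537/47, 29/5) = 11.43 servings → $10.85.
kale only: max(537/233, 29/3) = 9.667 servings → $6.77.
black beans only: max(537/33, 29/8) = 16.27 servings → $8.95.
banana only: max(537/20, 29/3) = 26.85 servings → $9.40.
chickpeas + kale with both tight: 5.025 servings and 1.291 servings → $5.68.
chickpeas + black beans: the both-tight solution has a negative serving — not a feasible corner.
chickpeas + banana: intersection lies outside the first quadrant.
kale + black beans with both tight: 1.892 servings and 2.916 servings → $2.93.
kale + banana with both tight: 1.613 servings and 8.053 servings → $3.95.
black beans + banana: intersection lies outside the first quadrant.
Cheapest feasible corner: $2.93.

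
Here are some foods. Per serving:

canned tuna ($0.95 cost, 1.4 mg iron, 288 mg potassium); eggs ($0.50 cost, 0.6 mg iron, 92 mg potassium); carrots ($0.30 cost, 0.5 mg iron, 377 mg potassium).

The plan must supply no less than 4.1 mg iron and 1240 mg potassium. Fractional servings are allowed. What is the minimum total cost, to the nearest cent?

With two linear requirements the optimum uses one or two foods; enumerate the corners.
canned tuna only: max(4.1/1.4, 1240/288) = 4.306 servings → $4.09.
eggs only: max(4.1/0.6, 1240/92) = 13.48 servings → $6.74.
carrots only: max(4.1/0.5, 1240/377) = 8.2 servings → $2.46.
canned tuna + eggs with both targets exact would need a negative amount; discard.
canned tuna + carrots with both tight: 2.412 servings and 1.447 servings → $2.73.
eggs + carrots with both tight: 5.137 servings and 2.036 servings → $3.18.
Cheapest feasible corner: $2.46.

$2.46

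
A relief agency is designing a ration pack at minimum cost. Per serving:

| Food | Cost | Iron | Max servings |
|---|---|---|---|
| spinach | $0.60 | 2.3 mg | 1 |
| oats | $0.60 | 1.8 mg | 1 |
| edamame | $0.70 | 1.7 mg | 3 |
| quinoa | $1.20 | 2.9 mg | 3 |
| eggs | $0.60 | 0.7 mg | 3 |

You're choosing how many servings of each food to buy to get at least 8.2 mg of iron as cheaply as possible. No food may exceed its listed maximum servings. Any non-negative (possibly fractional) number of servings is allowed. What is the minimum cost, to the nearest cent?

$2.89

Cost per mg of iron: spinach $0.2609, oats $0.3333, edamame $0.4118, quinoa $0.4138, eggs $0.8571.
Take 1 serving of spinach: +2.3 mg iron for $0.60 (total $0.60, still need 5.9 mg).
Take 1 serving of oats: +1.8 mg iron for $0.60 (total $1.20, still need 4.1 mg).
Take 2.412 servings of edamame: +4.1 mg iron for $1.69 (total $2.89, still need 0.0 mg).
Greedy by cheapest-per-mg is optimal for a single linear constraint, so the minimum cost is $2.89.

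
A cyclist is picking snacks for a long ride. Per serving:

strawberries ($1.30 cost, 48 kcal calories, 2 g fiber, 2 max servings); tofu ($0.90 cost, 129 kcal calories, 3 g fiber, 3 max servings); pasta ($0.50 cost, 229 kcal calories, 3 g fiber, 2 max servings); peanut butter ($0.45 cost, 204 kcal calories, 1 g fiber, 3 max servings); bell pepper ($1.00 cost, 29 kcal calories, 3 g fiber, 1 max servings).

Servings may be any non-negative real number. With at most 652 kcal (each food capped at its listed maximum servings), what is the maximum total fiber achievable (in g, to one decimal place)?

17.8 g

Fiber per kcal: bell pepper 0.1034, strawberries 0.04167, tofu 0.02326, pasta 0.0131, peanut butter 0.004902.
Take 1 serving of bell pepper: uses 29 kcal, +3.0 g fiber (running total 3.0 g).
Take 2 servings of strawberries: uses 96 kcal, +4.0 g fiber (running total 7.0 g).
Take 3 servings of tofu: uses 387 kcal, +9.0 g fiber (running total 16.0 g).
Take 0.6114 servings of pasta: uses 140 kcal, +1.8 g fiber (running total 17.8 g).
Greedy by best ratio exhausts the calories allowance optimally: 17.8 g.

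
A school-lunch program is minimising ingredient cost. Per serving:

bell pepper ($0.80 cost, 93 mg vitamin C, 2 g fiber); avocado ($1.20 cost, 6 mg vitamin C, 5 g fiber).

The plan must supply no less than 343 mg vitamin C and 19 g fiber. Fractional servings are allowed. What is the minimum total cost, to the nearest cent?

$5.69

At the optimum either one food covers both requirements or two foods hit both targets exactly; no other combination can be cheaper.
bell pepper only: max(343/93, 19/2) = 9.5 servings → $7.60.
avocado only: max(343/6, 19/5) = 57.17 servings → $68.60.
bell pepper + avocado with both tight: 3.534 servings and 2.386 servings → $5.69.
So the least-cost plan costs $5.69.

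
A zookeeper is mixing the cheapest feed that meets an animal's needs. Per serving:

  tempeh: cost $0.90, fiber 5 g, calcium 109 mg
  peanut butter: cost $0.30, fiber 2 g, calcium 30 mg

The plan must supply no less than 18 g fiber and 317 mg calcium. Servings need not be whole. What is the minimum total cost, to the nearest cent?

$2.91

An LP optimum is at a vertex; with two nutrient constraints at most two foods are used. Check each candidate.
tempeh only: max(18/5, 317/109) = 3.6 servings → $3.24.
peanut butter only: max(18/2, 317/30) = 10.57 servings → $3.17.
tempeh + peanut butter with both tight: 1.382 servings and 5.544 servings → $2.91.
The minimum over all feasible corners is $2.91.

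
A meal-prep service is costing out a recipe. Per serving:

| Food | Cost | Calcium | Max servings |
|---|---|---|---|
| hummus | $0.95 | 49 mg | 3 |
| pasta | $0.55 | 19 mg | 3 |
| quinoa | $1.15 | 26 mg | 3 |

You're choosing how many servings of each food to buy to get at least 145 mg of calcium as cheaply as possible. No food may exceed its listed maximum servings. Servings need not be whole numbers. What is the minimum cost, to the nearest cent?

Cost per mg of calcium: hummus $0.0194, pasta $0.0289, quinoa $0.0442.
Take 2.959 servings of hummus: +145.0 mg calcium for $2.81 (total $2.81, still need 0.0 mg).
Filling from the cheapest source first is optimal under one linear minimum: $2.81.

$2.81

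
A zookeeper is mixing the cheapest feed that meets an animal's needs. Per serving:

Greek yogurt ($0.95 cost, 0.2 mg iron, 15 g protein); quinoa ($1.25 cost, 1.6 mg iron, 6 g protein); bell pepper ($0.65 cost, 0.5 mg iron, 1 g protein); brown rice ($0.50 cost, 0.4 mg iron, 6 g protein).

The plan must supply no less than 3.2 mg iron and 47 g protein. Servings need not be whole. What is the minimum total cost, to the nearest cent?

For a min-cost LP with two ≥-constraints, a basic feasible solution has at most two positive variables.
Greek yogurt only: max(3.2/0.2, 47/15) = 16 servings → $15.20.
quinoa only: max(3.2/1.6, 47/6) = 7.833 servings → $9.79.
bell pepper only: max(3.2/0.5, 47/1) = 47 servings → $30.55.
brown rice only: max(3.2/0.4, 47/6) = 8 servings → $4.00.
Greek yogurt + quinoa with both tight: 2.456 servings and 1.693 servings → $4.45.
Greek yogurt + bell pepper with both tight: 2.781 servings and 5.288 servings → $6.08.
Greek yogurt + brown rice with both targets exact would need a negative amount; discard.
quinoa + bell pepper with both targets exact would need a negative amount; discard.
quinoa + brown rice with both tight: 0.05556 servings and 7.778 servings → $3.96.
bell pepper + brown rice with both tight: 0.1538 servings and 7.808 servings → $4.00.
Cheapest feasible corner: $3.96.

$3.96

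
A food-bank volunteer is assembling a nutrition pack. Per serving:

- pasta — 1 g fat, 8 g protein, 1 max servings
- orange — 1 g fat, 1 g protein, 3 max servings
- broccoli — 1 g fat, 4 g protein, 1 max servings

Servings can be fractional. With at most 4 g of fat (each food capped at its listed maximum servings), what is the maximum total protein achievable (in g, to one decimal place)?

14.0 g

Protein per g fat: pasta 8, broccoli 4, orange 1.
Take 1 serving of pasta: uses 1 g fat, +8.0 g protein (running total 8.0 g).
Take 1 serving of broccoli: uses 1 g fat, +4.0 g protein (running total 12.0 g).
Take 2 servings of orange: uses 2 g fat, +2.0 g protein (running total 14.0 g).
Greedy by best ratio exhausts the fat allowance optimally: 14.0 g.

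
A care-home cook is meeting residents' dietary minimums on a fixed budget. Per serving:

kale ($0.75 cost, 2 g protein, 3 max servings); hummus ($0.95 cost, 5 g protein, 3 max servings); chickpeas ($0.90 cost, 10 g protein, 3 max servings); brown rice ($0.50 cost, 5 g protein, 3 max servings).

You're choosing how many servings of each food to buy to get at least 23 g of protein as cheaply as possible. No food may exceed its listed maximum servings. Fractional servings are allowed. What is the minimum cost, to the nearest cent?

Cost per g of protein: chickpeas $0.0900, brown rice $0.1000, hummus $0.1900, kale $0.3750.
Take 2.3 servings of chickpeas: +23.0 g protein for $2.07 (total $2.07, still need 0.0 g).
Greedy by cheapest-per-g is optimal for a single linear constraint, so the minimum cost is $2.07.

$2.07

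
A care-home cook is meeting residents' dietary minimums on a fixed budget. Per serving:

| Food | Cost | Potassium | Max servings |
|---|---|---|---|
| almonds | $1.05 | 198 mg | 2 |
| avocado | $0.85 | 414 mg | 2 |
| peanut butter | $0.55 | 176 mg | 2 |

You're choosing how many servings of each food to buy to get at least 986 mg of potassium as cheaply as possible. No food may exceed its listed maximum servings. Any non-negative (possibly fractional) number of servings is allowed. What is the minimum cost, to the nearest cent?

Cost per mg of potassium: avocado $0.0021, peanut butter $0.0031, almonds $0.0053.
Take 2 servings of avocado: +828.0 mg potassium for $1.70 (total $1.70, still need 158.0 mg).
Take 0.8977 servings of peanut butter: +158.0 mg potassium for $0.49 (total $2.19, still need 0.0 mg).
Greedy by cheapest-per-mg is optimal for a single linear constraint, so the minimum cost is $2.19.

$2.19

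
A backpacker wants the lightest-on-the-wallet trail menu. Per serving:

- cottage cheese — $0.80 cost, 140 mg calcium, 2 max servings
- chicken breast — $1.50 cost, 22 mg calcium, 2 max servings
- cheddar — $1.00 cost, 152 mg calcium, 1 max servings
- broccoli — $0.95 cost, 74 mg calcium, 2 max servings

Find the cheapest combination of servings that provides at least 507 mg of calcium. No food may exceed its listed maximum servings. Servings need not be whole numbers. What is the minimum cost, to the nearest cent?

$3.56

Cost per mg of calcium: cottage cheese $0.0057, cheddar $0.0066, broccoli $0.0128, chicken breast $0.0682.
Take 2 servings of cottage cheese: +280.0 mg calcium for $1.60 (total $1.60, still need 227.0 mg).
Take 1 serving of cheddar: +152.0 mg calcium for $1.00 (total $2.60, still need 75.0 mg).
Take 1.014 servings of broccoli: +75.0 mg calcium for $0.96 (total $3.56, still need 0.0 mg).
Filling from the cheapest source first is optimal under one linear minimum: $3.56.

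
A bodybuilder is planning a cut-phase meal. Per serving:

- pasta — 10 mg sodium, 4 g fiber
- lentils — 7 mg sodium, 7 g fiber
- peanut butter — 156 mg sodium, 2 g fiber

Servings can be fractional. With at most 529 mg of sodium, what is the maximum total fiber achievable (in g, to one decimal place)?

529.0 g

Fiber per mg sodium: lentils 1, pasta 0.4, peanut butter 0.01282.
With no serving limits, spend the whole sodium allowance on lentils: 529 mg / 7 mg × 7 g = 529.0 g.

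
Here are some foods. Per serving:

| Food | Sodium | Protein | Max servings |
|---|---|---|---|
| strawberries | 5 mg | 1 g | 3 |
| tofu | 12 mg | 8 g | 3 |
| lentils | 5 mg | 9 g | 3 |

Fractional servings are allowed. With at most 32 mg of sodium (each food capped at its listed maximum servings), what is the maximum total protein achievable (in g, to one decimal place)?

Protein per mg sodium: lentils 1.8, tofu 0.6667, strawberries 0.2.
Take 3 servings of lentils: uses 15 mg sodium, +27.0 g protein (running total 27.0 g).
Take 1.417 servings of tofu: uses 17 mg sodium, +11.3 g protein (running total 38.3 g).
Greedy by best ratio exhausts the sodium allowance optimally: 38.3 g.

38.3 g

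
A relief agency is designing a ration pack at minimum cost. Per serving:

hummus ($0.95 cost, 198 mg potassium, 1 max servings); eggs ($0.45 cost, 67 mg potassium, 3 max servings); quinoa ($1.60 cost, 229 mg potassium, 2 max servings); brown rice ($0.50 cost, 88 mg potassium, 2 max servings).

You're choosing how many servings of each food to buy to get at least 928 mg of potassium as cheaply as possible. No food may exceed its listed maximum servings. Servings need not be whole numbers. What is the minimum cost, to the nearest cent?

$5.77

Cost per mg of potassium: hummus $0.0048, brown rice $0.0057, eggs $0.0067, quinoa $0.0070.
Take 1 serving of hummus: +198.0 mg potassium for $0.95 (total $0.95, still need 730.0 mg).
Take 2 servings of brown rice: +176.0 mg potassium for $1.00 (total $1.95, still need 554.0 mg).
Take 3 servings of eggs: +201.0 mg potassium for $1.35 (total $3.30, still need 353.0 mg).
Take 1.541 servings of quinoa: +353.0 mg potassium for $2.47 (total $5.77, still need 0.0 mg).
Filling from the cheapest source first is optimal under one linear minimum: $5.77.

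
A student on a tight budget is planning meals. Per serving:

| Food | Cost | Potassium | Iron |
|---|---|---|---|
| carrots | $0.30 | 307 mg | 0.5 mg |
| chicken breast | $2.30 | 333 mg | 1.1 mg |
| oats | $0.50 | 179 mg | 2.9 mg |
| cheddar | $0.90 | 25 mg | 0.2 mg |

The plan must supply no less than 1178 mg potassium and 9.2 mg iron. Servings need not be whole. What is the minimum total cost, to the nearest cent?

$2.06

This is a tiny linear program; its minimum lies at a vertex of the feasible set. List the vertices and price them.
carrots only: max(1178/307, 9.2/0.5) = 18.4 servings → $5.52.
chicken breast only: max(1178/333, 9.2/1.1) = 8.364 servings → $19.24.
oats only: max(1178/179, 9.2/2.9) = 6.581 servings → $3.29.
cheddar only: max(1178/25, 9.2/0.2) = 47.12 servings → $42.41.
carrots + chicken breast with both targets exact would need a negative amount; discard.
carrots + oats with both tight: 2.21 servings and 2.791 servings → $2.06.
carrots + cheddar with both tight: 0.1145 servings and 45.71 servings → $41.18.
chicken breast + oats with both tight: 2.302 servings and 2.299 servings → $6.44.
chicken breast + cheddar with both tight: 0.1432 servings and 45.21 servings → $41.02.
oats + cheddar with both targets exact would need a negative amount; discard.
The minimum over all feasible corners is $2.06.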